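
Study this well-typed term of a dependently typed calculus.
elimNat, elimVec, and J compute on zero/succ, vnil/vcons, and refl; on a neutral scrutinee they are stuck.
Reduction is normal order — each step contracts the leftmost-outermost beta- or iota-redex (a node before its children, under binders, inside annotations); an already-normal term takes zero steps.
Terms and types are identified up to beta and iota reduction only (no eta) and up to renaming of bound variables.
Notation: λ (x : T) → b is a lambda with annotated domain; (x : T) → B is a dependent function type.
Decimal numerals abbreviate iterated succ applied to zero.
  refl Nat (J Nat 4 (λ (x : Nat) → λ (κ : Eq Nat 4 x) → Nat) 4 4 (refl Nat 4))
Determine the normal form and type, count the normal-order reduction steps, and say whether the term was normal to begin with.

resulting normal form:
  refl Nat 4
the term's type:
  Eq Nat 4 4
normal-order step count: 1
started in normal form: no
first contracted redex: a J iota-redex


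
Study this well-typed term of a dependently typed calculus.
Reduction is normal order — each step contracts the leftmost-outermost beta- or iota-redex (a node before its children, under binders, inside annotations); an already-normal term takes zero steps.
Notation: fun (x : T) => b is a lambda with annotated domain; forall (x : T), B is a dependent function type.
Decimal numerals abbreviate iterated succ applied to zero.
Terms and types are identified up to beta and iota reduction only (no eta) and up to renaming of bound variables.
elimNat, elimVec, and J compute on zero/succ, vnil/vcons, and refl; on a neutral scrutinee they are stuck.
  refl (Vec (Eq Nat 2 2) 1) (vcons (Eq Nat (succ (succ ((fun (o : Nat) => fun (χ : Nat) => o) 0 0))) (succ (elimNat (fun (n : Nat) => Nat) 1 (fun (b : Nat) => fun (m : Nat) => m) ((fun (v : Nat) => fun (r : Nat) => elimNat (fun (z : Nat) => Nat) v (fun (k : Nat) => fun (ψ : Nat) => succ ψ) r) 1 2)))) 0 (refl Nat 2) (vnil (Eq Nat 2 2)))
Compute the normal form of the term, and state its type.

reduced normal form:
  refl (Vec (Eq Nat 2 2) 1) (vcons (Eq Nat 2 2) 0 (refl Nat 2) (vnil (Eq Nat 2 2)))
inferred type:
  Eq (Vec (Eq Nat 2 2) 1) (vcons (Eq Nat 2 2) 0 (refl Nat 2) (vnil (Eq Nat 2 2))) (vcons (Eq Nat 2 2) 0 (refl Nat 2) (vnil (Eq Nat 2 2)))


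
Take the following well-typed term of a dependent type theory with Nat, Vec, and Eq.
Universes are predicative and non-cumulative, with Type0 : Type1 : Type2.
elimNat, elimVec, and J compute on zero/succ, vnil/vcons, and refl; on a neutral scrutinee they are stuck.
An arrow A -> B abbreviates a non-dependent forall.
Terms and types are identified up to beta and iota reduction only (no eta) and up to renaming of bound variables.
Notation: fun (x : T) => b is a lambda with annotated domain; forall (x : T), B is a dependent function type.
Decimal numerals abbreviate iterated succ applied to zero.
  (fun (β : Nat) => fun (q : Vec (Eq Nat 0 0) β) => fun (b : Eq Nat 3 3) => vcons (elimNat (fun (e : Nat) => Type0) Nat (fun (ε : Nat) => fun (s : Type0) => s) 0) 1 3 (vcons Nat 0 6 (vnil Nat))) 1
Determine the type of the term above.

type:
  Vec (Eq Nat 0 0) 1 -> Eq Nat 3 3 -> Vec Nat 2


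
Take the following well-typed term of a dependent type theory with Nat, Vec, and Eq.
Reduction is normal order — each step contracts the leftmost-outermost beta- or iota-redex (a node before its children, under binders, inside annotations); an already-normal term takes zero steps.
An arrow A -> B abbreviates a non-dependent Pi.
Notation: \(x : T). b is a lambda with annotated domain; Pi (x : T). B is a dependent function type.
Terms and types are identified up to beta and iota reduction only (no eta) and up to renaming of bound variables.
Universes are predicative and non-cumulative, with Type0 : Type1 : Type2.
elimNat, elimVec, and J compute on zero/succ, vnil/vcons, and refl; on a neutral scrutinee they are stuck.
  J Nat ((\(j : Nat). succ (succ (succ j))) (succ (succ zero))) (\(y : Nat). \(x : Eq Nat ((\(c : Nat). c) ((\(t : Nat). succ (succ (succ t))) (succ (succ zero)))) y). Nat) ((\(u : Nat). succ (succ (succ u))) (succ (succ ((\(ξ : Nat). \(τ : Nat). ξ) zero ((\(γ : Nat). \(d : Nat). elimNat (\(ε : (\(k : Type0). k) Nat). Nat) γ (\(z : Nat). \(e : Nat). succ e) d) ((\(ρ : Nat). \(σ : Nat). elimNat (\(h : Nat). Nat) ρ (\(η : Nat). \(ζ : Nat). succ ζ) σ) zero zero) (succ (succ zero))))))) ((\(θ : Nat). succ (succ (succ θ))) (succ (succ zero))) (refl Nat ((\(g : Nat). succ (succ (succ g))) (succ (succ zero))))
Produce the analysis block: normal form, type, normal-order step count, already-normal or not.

reduced normal form:
  succ (succ (succ (succ (succ zero))))
type:
  Nat
reduction steps (normal order): 4
started in normal form: no
first redex: a J iota-redex


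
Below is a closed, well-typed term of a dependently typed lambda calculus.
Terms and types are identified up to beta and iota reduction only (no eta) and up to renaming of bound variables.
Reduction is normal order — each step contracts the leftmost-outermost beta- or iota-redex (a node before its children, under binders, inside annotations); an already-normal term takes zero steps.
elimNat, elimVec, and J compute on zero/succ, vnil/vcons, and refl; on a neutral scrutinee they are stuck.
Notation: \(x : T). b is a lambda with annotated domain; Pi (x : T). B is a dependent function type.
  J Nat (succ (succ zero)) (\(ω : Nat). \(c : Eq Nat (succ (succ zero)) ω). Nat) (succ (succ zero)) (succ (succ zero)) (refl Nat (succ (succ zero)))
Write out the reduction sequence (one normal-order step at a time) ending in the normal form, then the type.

normal-order reduction:
  J Nat (succ (succ zero)) (\(ω : Nat). \(c : Eq Nat (succ (succ zero)) ω). Nat) (succ (succ zero)) (succ (succ zero)) (refl Nat (succ (succ zero)))
  ~> succ (succ zero)
inferred type:
  Nat


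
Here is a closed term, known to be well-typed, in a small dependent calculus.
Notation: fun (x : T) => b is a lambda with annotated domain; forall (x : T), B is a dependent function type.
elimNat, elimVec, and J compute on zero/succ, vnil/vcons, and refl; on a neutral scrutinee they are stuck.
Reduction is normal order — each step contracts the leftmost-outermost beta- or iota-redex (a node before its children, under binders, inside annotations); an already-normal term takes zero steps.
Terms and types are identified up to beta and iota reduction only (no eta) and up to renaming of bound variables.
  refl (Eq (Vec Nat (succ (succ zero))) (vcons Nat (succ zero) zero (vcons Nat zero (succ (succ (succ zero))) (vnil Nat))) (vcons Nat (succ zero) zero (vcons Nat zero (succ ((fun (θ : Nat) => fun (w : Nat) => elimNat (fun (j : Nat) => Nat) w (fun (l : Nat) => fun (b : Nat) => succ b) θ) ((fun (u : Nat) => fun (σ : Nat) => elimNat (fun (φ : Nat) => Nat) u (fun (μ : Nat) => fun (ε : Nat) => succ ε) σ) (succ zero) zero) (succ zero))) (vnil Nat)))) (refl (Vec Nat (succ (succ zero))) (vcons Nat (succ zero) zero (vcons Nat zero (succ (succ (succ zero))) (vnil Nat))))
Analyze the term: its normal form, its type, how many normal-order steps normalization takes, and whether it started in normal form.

resulting normal form:
  refl (Eq (Vec Nat (succ (succ zero))) (vcons Nat (succ zero) zero (vcons Nat zero (succ (succ (succ zero))) (vnil Nat))) (vcons Nat (succ zero) zero (vcons Nat zero (succ (succ (succ zero))) (vnil Nat)))) (refl (Vec Nat (succ (succ zero))) (vcons Nat (succ zero) zero (vcons Nat zero (succ (succ (succ zero))) (vnil Nat))))
the term's type:
  Eq (Eq (Vec Nat (succ (succ zero))) (vcons Nat (succ zero) zero (vcons Nat zero (succ (succ (succ zero))) (vnil Nat))) (vcons Nat (succ zero) zero (vcons Nat zero (succ (succ (succ zero))) (vnil Nat)))) (refl (Vec Nat (succ (succ zero))) (vcons Nat (succ zero) zero (vcons Nat zero (succ (succ (succ zero))) (vnil Nat)))) (refl (Vec Nat (succ (succ zero))) (vcons Nat (succ zero) zero (vcons Nat zero (succ (succ (succ zero))) (vnil Nat))))
steps to reach normal form (normal order): 9
term was already normal: no
first contracted redex: a beta-redex


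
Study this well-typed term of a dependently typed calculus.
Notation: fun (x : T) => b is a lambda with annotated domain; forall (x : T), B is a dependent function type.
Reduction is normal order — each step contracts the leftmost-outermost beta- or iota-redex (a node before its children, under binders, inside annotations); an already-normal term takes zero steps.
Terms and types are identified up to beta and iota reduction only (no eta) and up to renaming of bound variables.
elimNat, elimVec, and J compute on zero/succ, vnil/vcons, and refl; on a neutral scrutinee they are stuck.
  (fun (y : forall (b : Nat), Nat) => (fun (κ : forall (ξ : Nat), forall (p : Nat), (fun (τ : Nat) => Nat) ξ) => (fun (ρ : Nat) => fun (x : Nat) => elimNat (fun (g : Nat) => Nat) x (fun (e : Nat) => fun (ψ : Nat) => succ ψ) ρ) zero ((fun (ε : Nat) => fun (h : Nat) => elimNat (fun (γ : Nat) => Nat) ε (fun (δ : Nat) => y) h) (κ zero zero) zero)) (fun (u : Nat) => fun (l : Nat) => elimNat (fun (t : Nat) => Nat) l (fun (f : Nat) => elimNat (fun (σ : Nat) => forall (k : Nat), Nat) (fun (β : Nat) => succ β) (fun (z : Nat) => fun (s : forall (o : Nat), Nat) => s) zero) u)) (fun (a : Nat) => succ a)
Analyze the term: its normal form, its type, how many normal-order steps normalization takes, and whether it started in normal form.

reduced normal form:
  zero
type:
  Nat
steps to reach normal form (normal order): 11
started in normal form: no
first redex: a beta-redex


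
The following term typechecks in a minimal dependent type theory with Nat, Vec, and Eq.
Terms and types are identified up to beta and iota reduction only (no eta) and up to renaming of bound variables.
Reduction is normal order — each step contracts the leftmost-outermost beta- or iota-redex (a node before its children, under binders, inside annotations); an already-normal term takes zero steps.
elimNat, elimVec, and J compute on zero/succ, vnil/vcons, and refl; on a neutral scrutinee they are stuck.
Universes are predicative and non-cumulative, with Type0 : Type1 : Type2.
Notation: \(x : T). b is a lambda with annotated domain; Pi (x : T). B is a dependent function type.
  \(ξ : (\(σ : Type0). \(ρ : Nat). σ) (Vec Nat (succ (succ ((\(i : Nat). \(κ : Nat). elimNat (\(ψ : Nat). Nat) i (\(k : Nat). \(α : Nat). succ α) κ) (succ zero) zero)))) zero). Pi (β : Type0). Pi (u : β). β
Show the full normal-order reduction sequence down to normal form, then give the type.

normal-order reduction:
  \(ξ : (\(σ : Type0). \(ρ : Nat). σ) (Vec Nat (succ (succ ((\(i : Nat). \(κ : Nat). elimNat (\(ψ : Nat). Nat) i (\(k : Nat). \(α : Nat). succ α) κ) (succ zero) zero)))) zero). Pi (β : Type0). Pi (u : β). β
  ~> \(ξ : (\(σ : Nat). Vec Nat (succ (succ ((\(ρ : Nat). \(i : Nat). elimNat (\(κ : Nat). Nat) ρ (\(ψ : Nat). \(k : Nat). succ k) i) (succ zero) zero)))) zero). Pi (α : Type0). Pi (β : α). α
  ~> \(ξ : Vec Nat (succ (succ ((\(σ : Nat). \(ρ : Nat). elimNat (\(i : Nat). Nat) σ (\(κ : Nat). \(ψ : Nat). succ ψ) ρ) (succ zero) zero)))). Pi (k : Type0). Pi (α : k). k
  ~> \(ξ : Vec Nat (succ (succ ((\(σ : Nat). elimNat (\(ρ : Nat). Nat) (succ zero) (\(i : Nat). \(κ : Nat). succ κ) σ) zero)))). Pi (ψ : Type0). Pi (k : ψ). ψ
  ~> \(ξ : Vec Nat (succ (succ (elimNat (\(σ : Nat). Nat) (succ zero) (\(ρ : Nat). \(i : Nat). succ i) zero)))). Pi (κ : Type0). Pi (ψ : κ). κ
  ~> \(ξ : Vec Nat (succ (succ (succ zero)))). Pi (σ : Type0). Pi (ρ : σ). σ
type:
  Pi (ξ : Vec Nat (succ (succ (succ zero)))). Type1


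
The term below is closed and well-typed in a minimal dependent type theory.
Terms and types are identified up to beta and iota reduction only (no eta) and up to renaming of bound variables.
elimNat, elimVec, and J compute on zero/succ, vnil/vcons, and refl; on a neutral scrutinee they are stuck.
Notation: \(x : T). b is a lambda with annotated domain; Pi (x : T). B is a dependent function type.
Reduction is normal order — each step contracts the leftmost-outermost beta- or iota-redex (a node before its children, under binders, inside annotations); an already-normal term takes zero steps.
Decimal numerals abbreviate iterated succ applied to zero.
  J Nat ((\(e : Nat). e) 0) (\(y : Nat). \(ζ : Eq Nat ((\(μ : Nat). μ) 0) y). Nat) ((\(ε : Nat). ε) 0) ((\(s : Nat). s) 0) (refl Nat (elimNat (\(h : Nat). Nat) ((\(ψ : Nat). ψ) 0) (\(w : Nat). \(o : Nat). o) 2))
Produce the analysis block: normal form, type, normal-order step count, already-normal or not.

normal form:
  0
the term's type:
  Nat
reduction steps (normal order): 2
term was already normal: no
first redex: a J iota-redex


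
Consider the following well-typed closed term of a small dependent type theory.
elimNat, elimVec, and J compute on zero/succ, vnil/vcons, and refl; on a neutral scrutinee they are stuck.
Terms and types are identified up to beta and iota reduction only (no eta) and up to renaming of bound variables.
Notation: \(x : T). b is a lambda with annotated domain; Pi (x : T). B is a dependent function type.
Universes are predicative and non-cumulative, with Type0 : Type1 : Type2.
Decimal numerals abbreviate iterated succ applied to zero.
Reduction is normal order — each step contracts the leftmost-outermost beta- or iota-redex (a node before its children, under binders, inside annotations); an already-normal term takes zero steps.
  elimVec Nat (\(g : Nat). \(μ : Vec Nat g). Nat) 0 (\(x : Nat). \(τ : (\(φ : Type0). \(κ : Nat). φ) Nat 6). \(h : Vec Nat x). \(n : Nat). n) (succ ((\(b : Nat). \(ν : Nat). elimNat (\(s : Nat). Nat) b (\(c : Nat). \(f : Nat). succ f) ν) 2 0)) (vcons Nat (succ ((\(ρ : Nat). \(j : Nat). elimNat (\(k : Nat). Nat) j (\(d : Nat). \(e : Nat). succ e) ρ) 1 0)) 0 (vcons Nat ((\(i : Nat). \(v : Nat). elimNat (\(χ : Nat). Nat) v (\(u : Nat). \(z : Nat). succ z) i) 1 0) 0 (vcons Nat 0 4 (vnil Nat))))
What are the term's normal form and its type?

normal form:
  0
the term's type:
  Nat
observation: the first redex contracted is an elimVec iota-redex; the normal form is reached in 16 normal-order steps.


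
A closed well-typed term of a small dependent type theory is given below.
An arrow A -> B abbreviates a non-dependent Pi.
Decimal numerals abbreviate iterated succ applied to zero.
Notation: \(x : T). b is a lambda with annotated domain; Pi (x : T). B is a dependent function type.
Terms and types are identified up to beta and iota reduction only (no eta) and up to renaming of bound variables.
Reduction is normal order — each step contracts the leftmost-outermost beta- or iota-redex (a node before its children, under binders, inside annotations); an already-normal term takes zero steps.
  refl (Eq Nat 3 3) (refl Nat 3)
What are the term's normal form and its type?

normal form:
  refl (Eq Nat 3 3) (refl Nat 3)
the term's type:
  Eq (Eq Nat 3 3) (refl Nat 3) (refl Nat 3)


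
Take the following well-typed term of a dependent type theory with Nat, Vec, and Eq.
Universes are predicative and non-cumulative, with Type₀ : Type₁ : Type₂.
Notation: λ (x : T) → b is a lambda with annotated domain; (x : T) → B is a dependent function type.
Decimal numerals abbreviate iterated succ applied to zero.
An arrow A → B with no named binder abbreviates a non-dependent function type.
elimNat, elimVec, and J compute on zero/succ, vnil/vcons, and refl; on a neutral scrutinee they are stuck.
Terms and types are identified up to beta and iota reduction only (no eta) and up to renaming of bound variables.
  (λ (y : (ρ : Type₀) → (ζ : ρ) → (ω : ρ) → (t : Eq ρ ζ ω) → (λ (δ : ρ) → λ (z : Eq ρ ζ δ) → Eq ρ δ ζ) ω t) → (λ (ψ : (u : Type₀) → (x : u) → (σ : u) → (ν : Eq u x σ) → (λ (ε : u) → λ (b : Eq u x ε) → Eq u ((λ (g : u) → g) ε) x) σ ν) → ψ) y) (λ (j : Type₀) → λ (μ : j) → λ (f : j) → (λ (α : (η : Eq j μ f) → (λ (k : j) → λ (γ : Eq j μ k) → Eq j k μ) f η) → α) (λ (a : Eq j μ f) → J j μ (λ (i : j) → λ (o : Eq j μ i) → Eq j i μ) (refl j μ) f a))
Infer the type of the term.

inferred type:
  (y : Type₀) → (ρ : y) → (ζ : y) → Eq y ρ ζ → Eq y ζ ρ


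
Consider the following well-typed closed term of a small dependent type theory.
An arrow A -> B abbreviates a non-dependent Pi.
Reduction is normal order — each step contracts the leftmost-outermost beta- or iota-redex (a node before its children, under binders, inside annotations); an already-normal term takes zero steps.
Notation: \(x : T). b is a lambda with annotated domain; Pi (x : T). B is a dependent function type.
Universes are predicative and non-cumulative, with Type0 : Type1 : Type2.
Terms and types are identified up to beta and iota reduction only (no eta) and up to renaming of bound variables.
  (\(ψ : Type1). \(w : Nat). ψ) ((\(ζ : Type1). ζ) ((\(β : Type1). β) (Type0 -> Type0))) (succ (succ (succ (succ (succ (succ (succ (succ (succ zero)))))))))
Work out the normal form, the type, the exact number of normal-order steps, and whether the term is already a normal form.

normal form:
  Type0 -> Type0
the term's type:
  Type1
normal-order step count: 4
already normal: no
first contracted redex: a beta-redex


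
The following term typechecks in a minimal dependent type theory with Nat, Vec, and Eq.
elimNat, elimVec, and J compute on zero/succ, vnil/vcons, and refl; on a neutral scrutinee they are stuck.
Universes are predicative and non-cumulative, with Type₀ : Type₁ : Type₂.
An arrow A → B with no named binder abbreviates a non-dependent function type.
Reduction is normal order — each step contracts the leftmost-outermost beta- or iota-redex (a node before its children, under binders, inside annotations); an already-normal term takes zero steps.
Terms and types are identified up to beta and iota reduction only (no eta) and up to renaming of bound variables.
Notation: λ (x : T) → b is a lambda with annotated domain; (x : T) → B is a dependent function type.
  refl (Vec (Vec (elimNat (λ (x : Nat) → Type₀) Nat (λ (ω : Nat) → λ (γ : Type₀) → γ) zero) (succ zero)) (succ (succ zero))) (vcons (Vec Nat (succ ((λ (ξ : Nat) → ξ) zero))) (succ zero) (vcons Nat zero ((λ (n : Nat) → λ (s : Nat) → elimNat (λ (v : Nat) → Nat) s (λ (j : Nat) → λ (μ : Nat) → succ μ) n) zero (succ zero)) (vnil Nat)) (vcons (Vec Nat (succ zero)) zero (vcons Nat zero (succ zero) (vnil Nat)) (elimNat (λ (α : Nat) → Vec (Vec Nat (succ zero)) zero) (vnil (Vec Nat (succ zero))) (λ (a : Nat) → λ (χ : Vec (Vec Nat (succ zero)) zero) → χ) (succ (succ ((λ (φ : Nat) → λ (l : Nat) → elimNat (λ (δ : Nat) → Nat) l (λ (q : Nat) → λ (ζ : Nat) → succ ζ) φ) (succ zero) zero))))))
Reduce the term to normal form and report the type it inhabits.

resulting normal form:
  refl (Vec (Vec Nat (succ zero)) (succ (succ zero))) (vcons (Vec Nat (succ zero)) (succ zero) (vcons Nat zero (succ zero) (vnil Nat)) (vcons (Vec Nat (succ zero)) zero (vcons Nat zero (succ zero) (vnil Nat)) (vnil (Vec Nat (succ zero)))))
inferred type:
  Eq (Vec (Vec Nat (succ zero)) (succ (succ zero))) (vcons (Vec Nat (succ zero)) (succ zero) (vcons Nat zero (succ zero) (vnil Nat)) (vcons (Vec Nat (succ zero)) zero (vcons Nat zero (succ zero) (vnil Nat)) (vnil (Vec Nat (succ zero))))) (vcons (Vec Nat (succ zero)) (succ zero) (vcons Nat zero (succ zero) (vnil Nat)) (vcons (Vec Nat (succ zero)) zero (vcons Nat zero (succ zero) (vnil Nat)) (vnil (Vec Nat (succ zero)))))
observation: normalization takes exactly 21 steps under the normal-order strategy.


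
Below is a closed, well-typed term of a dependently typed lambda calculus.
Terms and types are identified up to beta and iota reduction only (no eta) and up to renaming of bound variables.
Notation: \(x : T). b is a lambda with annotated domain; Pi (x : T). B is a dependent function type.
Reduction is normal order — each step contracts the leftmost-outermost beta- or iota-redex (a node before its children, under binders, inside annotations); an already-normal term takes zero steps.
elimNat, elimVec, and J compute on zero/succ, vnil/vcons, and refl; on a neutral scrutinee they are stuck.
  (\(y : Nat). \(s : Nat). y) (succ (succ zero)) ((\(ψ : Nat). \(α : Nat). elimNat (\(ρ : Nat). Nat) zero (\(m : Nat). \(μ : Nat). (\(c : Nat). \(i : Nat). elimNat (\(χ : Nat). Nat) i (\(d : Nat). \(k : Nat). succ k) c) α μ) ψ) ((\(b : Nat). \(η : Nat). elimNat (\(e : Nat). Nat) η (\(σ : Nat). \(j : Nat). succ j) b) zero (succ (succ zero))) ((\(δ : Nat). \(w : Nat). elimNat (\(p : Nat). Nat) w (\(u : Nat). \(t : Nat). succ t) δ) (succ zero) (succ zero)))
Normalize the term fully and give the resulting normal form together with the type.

resulting normal form:
  succ (succ zero)
inferred type:
  Nat
observation: 2 normal-order steps normalize the term, beginning with a beta-redex.


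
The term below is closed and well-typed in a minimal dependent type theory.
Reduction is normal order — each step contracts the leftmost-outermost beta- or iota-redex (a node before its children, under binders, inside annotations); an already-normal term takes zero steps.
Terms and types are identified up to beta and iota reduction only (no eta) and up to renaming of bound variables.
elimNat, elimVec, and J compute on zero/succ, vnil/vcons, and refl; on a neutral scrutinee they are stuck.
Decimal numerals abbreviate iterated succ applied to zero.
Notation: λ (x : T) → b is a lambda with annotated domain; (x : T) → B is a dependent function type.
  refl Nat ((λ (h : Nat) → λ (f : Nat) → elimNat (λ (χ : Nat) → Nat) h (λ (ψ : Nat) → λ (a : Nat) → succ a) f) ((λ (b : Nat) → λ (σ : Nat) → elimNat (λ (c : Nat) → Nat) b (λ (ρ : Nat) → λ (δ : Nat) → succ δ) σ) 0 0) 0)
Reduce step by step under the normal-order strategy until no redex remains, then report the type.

normal-order reduction:
  refl Nat ((λ (h : Nat) → λ (f : Nat) → elimNat (λ (χ : Nat) → Nat) h (λ (ψ : Nat) → λ (a : Nat) → succ a) f) ((λ (b : Nat) → λ (σ : Nat) → elimNat (λ (c : Nat) → Nat) b (λ (ρ : Nat) → λ (δ : Nat) → succ δ) σ) 0 0) 0)
  ~> refl Nat ((λ (h : Nat) → elimNat (λ (f : Nat) → Nat) ((λ (χ : Nat) → λ (ψ : Nat) → elimNat (λ (a : Nat) → Nat) χ (λ (b : Nat) → λ (σ : Nat) → succ σ) ψ) 0 0) (λ (c : Nat) → λ (ρ : Nat) → succ ρ) h) 0)
  ~> refl Nat (elimNat (λ (h : Nat) → Nat) ((λ (f : Nat) → λ (χ : Nat) → elimNat (λ (ψ : Nat) → Nat) f (λ (a : Nat) → λ (b : Nat) → succ b) χ) 0 0) (λ (σ : Nat) → λ (c : Nat) → succ c) 0)
  ~> refl Nat ((λ (h : Nat) → λ (f : Nat) → elimNat (λ (χ : Nat) → Nat) h (λ (ψ : Nat) → λ (a : Nat) → succ a) f) 0 0)
  ~> refl Nat ((λ (h : Nat) → elimNat (λ (f : Nat) → Nat) 0 (λ (χ : Nat) → λ (ψ : Nat) → succ ψ) h) 0)
  ~> refl Nat (elimNat (λ (h : Nat) → Nat) 0 (λ (f : Nat) → λ (χ : Nat) → succ χ) 0)
  ~> refl Nat 0
type:
  Eq Nat 0 0


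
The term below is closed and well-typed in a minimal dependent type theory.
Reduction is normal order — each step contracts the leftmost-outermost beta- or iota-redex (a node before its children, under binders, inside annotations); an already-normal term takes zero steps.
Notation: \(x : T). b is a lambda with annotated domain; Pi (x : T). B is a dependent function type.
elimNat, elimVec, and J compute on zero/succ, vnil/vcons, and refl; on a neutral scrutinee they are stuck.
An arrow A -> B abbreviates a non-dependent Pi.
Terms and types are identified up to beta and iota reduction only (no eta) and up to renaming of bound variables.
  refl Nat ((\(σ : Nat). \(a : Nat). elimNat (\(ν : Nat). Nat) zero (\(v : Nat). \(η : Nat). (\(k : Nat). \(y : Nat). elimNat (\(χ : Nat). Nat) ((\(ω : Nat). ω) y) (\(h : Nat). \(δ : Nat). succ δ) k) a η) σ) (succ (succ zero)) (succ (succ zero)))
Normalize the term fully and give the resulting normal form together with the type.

resulting normal form:
  refl Nat (succ (succ (succ (succ zero))))
the term's type:
  Eq Nat (succ (succ (succ (succ zero)))) (succ (succ (succ (succ zero))))
observation: normalization takes exactly 29 steps under the normal-order strategy.


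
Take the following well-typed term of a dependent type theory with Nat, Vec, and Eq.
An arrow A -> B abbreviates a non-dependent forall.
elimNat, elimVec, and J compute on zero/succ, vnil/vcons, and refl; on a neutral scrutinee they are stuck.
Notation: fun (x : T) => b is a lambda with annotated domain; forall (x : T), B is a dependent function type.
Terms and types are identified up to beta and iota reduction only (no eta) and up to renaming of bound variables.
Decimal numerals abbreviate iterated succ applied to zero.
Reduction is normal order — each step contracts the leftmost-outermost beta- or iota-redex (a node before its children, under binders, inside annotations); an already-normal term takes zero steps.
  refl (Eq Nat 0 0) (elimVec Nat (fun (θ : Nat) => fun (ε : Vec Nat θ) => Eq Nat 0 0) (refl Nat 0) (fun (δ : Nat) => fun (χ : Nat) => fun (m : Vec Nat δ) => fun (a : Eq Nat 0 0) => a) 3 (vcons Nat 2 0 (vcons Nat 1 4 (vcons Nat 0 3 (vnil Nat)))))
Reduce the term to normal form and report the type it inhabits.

resulting normal form:
  refl (Eq Nat 0 0) (refl Nat 0)
type:
  Eq (Eq Nat 0 0) (refl Nat 0) (refl Nat 0)
observation: contracting an elimVec iota-redex first, the term normalizes in 16 steps.


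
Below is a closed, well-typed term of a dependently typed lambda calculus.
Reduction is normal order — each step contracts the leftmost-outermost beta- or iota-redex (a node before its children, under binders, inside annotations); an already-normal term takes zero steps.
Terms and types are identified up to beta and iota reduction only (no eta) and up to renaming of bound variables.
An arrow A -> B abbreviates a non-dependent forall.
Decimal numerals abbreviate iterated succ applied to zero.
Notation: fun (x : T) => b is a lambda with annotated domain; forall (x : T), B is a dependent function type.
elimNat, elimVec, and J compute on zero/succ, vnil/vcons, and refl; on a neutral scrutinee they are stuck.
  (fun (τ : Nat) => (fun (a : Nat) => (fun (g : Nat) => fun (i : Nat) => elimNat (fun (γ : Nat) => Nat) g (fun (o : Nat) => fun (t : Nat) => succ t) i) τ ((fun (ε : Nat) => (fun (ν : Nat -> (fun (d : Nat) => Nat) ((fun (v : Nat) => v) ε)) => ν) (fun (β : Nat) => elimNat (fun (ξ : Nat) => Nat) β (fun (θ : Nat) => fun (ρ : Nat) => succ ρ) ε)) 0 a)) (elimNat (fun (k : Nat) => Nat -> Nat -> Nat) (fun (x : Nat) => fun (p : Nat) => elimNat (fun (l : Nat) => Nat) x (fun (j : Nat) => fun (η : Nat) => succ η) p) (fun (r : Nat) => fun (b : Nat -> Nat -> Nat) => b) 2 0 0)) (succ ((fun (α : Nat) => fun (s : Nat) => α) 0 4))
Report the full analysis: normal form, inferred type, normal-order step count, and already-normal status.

reduced normal form:
  1
type:
  Nat
normal-order step count: 21
already normal: no
first redex: a beta-redex


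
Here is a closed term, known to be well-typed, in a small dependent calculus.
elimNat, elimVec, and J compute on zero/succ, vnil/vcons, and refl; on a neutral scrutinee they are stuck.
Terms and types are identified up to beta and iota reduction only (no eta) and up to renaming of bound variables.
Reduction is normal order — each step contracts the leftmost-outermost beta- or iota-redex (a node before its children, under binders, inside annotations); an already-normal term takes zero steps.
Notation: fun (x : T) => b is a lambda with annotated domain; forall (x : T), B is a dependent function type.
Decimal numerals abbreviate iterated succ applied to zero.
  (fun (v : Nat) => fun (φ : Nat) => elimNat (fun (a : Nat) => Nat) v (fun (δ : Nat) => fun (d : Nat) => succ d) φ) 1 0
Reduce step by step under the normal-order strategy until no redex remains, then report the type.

normal-order reduction sequence:
  (fun (v : Nat) => fun (φ : Nat) => elimNat (fun (a : Nat) => Nat) v (fun (δ : Nat) => fun (d : Nat) => succ d) φ) 1 0
  ~> (fun (v : Nat) => elimNat (fun (φ : Nat) => Nat) 1 (fun (a : Nat) => fun (δ : Nat) => succ δ) v) 0
  ~> elimNat (fun (v : Nat) => Nat) 1 (fun (φ : Nat) => fun (a : Nat) => succ a) 0
  ~> 1
type:
  Nat


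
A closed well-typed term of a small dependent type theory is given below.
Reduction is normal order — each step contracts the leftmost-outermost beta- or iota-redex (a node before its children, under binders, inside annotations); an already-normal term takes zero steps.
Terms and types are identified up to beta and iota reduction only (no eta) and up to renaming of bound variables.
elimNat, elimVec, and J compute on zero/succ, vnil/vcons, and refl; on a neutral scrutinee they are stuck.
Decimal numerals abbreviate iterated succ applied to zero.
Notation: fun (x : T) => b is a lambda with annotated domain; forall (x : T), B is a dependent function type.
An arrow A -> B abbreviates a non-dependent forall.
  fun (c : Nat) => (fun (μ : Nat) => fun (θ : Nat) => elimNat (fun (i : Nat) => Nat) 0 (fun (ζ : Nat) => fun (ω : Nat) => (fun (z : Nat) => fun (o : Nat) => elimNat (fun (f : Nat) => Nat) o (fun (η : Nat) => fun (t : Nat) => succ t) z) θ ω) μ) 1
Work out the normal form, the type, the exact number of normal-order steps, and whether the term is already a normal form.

reduced normal form:
  fun (c : Nat) => fun (μ : Nat) => elimNat (fun (θ : Nat) => Nat) 0 (fun (i : Nat) => fun (ζ : Nat) => succ ζ) μ
type:
  Nat -> Nat -> Nat
reduction steps (normal order): 7
started in normal form: no
first redex: a beta-redex


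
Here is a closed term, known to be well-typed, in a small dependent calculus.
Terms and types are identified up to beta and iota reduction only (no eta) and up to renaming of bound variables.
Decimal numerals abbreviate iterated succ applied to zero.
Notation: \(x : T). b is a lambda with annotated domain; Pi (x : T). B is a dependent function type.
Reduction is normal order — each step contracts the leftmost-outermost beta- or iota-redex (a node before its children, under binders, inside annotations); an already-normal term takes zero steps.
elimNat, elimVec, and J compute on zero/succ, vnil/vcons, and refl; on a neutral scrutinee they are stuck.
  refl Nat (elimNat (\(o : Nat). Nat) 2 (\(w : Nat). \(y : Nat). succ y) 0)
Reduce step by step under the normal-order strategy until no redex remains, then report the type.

normal-order reduction sequence:
  refl Nat (elimNat (\(o : Nat). Nat) 2 (\(w : Nat). \(y : Nat). succ y) 0)
  ~> refl Nat 2
the term's type:
  Eq Nat 2 2


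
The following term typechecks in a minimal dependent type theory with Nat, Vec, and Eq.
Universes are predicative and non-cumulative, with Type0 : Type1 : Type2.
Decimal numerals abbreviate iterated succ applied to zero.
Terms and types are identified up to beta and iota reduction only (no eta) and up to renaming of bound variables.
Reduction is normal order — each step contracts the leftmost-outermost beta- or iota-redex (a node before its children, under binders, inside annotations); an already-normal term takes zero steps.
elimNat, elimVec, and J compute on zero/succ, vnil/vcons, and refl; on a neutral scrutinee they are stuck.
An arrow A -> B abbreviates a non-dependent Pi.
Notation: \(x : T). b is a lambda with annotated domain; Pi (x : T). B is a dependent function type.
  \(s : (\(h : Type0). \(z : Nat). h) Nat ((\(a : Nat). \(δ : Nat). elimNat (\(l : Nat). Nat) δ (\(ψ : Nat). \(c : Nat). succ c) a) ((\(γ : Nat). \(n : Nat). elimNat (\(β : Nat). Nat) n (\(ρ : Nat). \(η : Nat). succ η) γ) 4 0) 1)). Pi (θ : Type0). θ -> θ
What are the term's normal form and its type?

normal form:
  \(s : Nat). Pi (h : Type0). h -> h
the term's type:
  Nat -> Type1
observation: the leftmost-outermost redex is a beta-redex, and normalization takes 2 steps.


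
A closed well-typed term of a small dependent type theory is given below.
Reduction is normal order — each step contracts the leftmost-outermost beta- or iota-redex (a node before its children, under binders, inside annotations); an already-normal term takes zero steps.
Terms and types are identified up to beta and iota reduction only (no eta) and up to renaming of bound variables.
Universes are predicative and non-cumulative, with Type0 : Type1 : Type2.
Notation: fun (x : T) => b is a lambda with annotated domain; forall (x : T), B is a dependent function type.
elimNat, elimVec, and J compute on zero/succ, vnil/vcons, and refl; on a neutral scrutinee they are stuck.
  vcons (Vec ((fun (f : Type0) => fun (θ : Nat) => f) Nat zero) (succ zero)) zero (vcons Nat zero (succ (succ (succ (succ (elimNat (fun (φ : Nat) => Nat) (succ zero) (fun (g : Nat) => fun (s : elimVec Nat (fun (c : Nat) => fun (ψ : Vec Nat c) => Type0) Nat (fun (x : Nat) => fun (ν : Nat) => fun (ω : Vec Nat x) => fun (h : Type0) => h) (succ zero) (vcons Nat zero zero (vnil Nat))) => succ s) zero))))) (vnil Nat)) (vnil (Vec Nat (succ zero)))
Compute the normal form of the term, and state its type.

normal form:
  vcons (Vec Nat (succ zero)) zero (vcons Nat zero (succ (succ (succ (succ (succ zero))))) (vnil Nat)) (vnil (Vec Nat (succ zero)))
inferred type:
  Vec (Vec Nat (succ zero)) (succ zero)


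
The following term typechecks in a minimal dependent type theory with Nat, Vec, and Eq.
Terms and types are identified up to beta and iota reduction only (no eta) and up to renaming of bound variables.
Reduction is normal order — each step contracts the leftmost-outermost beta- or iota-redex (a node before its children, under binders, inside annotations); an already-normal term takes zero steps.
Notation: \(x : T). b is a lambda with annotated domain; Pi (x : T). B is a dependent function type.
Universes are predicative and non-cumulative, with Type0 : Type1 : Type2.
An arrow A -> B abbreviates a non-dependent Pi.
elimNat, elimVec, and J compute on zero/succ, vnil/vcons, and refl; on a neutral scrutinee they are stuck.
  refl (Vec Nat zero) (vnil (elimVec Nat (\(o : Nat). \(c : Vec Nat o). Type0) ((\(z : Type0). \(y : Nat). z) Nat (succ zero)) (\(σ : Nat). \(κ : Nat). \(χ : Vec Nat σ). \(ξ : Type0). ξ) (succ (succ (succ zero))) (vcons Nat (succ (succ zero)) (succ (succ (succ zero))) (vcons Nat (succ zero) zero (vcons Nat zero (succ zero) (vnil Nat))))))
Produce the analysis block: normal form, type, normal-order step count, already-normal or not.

resulting normal form:
  refl (Vec Nat zero) (vnil Nat)
inferred type:
  Eq (Vec Nat zero) (vnil Nat) (vnil Nat)
reduction steps (normal order): 18
term was already normal: no
first redex: an elimVec iota-redex


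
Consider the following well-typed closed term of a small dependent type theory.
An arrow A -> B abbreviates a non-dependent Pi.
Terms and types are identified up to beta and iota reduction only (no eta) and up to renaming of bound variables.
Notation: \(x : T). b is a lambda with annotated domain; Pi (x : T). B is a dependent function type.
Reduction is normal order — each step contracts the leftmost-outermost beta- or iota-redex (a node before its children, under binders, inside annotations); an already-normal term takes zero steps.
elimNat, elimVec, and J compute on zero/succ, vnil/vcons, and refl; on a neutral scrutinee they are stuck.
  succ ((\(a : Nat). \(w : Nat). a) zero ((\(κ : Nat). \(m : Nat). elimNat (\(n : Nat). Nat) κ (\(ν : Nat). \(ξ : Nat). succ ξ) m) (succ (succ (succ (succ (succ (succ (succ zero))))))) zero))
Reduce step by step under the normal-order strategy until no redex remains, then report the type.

reduction (normal order):
  succ ((\(a : Nat). \(w : Nat). a) zero ((\(κ : Nat). \(m : Nat). elimNat (\(n : Nat). Nat) κ (\(ν : Nat). \(ξ : Nat). succ ξ) m) (succ (succ (succ (succ (succ (succ (succ zero))))))) zero))
  ~> succ ((\(a : Nat). zero) ((\(w : Nat). \(κ : Nat). elimNat (\(m : Nat). Nat) w (\(n : Nat). \(ν : Nat). succ ν) κ) (succ (succ (succ (succ (succ (succ (succ zero))))))) zero))
  ~> succ zero
inferred type:
  Nat


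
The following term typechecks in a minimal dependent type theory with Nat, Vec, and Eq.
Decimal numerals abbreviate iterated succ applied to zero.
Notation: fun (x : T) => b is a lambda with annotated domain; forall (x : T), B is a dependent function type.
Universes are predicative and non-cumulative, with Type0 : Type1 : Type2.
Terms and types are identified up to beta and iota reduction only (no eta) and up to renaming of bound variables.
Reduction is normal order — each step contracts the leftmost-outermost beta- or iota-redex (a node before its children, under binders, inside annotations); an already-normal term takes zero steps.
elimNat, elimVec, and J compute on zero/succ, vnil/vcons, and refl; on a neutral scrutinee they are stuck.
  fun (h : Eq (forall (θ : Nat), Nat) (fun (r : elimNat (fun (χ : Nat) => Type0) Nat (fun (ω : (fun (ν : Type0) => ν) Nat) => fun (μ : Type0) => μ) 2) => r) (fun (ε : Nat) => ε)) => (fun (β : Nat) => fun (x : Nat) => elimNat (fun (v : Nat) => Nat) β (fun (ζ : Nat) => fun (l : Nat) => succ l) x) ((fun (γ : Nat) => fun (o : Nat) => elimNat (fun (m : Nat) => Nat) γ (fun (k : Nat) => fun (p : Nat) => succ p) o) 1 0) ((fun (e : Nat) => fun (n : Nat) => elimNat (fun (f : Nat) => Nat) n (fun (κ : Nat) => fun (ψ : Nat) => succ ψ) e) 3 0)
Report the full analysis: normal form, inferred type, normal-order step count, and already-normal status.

normal form:
  fun (h : Eq (forall (θ : Nat), Nat) (fun (r : Nat) => r) (fun (χ : Nat) => χ)) => 4
the term's type:
  forall (h : Eq (forall (θ : Nat), Nat) (fun (r : Nat) => r) (fun (χ : Nat) => χ)), Nat
reduction steps (normal order): 34
term was already normal: no
first redex: an elimNat iota-redex


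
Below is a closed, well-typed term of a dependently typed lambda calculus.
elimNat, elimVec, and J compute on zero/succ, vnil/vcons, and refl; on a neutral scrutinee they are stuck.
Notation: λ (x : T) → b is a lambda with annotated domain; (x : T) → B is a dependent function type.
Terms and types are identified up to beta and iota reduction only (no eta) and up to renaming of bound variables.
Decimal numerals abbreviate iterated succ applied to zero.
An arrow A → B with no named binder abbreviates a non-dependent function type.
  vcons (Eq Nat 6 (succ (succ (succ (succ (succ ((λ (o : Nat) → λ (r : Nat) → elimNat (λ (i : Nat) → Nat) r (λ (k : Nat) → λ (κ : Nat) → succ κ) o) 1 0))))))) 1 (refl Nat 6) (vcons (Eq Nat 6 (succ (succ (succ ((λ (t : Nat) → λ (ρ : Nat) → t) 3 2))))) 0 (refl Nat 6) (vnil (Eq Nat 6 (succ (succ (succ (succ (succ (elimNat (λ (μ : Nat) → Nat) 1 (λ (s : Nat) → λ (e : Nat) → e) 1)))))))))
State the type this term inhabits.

the term's type:
  Vec (Eq Nat 6 6) 2


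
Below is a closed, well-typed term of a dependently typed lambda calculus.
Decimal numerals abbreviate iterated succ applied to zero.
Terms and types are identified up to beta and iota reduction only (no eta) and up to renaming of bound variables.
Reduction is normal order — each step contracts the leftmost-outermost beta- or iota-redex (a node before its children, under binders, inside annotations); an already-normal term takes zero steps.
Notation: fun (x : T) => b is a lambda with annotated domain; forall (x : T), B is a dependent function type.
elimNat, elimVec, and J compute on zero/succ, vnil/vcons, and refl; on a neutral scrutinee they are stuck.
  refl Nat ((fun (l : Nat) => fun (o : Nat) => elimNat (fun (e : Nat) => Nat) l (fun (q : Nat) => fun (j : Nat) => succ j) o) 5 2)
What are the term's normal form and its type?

normal form:
  refl Nat 7
the term's type:
  Eq Nat 7 7


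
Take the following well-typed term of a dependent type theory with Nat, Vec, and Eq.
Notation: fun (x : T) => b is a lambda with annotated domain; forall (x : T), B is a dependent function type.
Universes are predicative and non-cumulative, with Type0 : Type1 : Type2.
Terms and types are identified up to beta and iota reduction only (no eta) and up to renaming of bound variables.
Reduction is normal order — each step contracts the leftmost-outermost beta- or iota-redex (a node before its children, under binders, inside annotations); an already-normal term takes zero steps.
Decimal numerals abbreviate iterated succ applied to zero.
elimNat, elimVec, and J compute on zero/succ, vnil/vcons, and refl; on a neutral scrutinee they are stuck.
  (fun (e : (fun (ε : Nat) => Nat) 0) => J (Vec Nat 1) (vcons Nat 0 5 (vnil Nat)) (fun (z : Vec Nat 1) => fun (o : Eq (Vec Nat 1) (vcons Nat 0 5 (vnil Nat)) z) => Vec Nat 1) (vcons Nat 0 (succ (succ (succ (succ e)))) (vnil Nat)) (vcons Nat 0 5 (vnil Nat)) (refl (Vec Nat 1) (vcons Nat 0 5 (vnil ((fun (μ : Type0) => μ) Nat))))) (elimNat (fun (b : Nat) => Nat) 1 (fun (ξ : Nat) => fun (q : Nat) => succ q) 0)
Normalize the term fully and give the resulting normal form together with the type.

reduced normal form:
  vcons Nat 0 5 (vnil Nat)
type:
  Vec Nat 1
observation: 3 normal-order steps separate the term from its normal form.
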